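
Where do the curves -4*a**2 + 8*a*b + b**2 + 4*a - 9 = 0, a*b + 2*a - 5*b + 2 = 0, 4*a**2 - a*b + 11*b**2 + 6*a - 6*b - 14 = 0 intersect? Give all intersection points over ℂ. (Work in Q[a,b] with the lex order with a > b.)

Compute a lex Gröbner basis by Buchberger's algorithm.
f_1 = -4*a**2 + 8*a*b + 4*a + b**2 - 9, LT = a**2.
f_2 = a*b + 2*a - 5*b + 2, LT = a*b.
f_3 = 4*a**2 - a*b + 6*a + 11*b**2 - 6*b - 14, LT = a**2.

S(f_1,f_2): lcm = a**2*b. S = -2*a**2 - 2*a*b**2 + 4*a*b - 2*a - 1/4*b**3 + 9/4*b.
  leading term a**2: subtract (1/2)·f_1 from -2*a**2 - 2*a*b**2 + 4*a*b - 2*a - 1/4*b**3 + 9/4*b → -2*a*b**2 - 4*a - 1/4*b**3 - 1/2*b**2 + 9/4*b + 9/2
  leading term a*b**2: subtract (-2*b)·f_2 from -2*a*b**2 - 4*a - 1/4*b**3 - 1/2*b**2 + 9/4*b + 9/2 → 4*a*b - 4*a - 1/4*b**3 - 21/2*b**2 + 25/4*b + 9/2
  leading term a*b: subtract (4)·f_2 from 4*a*b - 4*a - 1/4*b**3 - 21/2*b**2 + 25/4*b + 9/2 → -12*a - 1/4*b**3 - 21/2*b**2 + 105/4*b - 7/2
  leading term a: no divisor's leading term divides it; move -12*a to the remainder.
  leading term b**3: no divisor's leading term divides it; move -1/4*b**3 to the remainder.
  leading term b**2: no divisor's leading term divides it; move -21/2*b**2 to the remainder.
  leading term b: no divisor's leading term divides it; move 105/4*b to the remainder.
  leading term 1: no divisor's leading term divides it; move -7/2 to the remainder.
  remainder -12*a - 1/4*b**3 - 21/2*b**2 + 105/4*b - 7/2 ≠ 0; add h_4 = -12*a - 1/4*b**3 - 21/2*b**2 + 105/4*b - 7/2 to the basis.

S(f_1,f_3): lcm = a**2. S = -7/4*a*b - 5/2*a - 3*b**2 + 3/2*b + 23/4.
  leading term a*b: subtract (-7/4)·f_2 from -7/4*a*b - 5/2*a - 3*b**2 + 3/2*b + 23/4 → a - 3*b**2 - 29/4*b + 37/4
  leading term a: subtract (-1/12)·h_4 from a - 3*b**2 - 29/4*b + 37/4 → -1/48*b**3 - 31/8*b**2 - 81/16*b + 215/24
  leading term b**3: no divisor's leading term divides it; move -1/48*b**3 to the remainder.
  leading term b**2: no divisor's leading term divides it; move -31/8*b**2 to the remainder.
  leading term b: no divisor's leading term divides it; move -81/16*b to the remainder.
  leading term 1: no divisor's leading term divides it; move 215/24 to the remainder.
  remainder -1/48*b**3 - 31/8*b**2 - 81/16*b + 215/24 ≠ 0; add h_5 = -1/48*b**3 - 31/8*b**2 - 81/16*b + 215/24 to the basis.

S(f_2,f_3): lcm = a**2*b. S = 2*a**2 + 1/4*a*b**2 - 13/2*a*b + 2*a - 11/4*b**3 + 3/2*b**2 + 7/2*b.
  leading term a**2: subtract (-1/2)·f_1 from 2*a**2 + 1/4*a*b**2 - 13/2*a*b + 2*a - 11/4*b**3 + 3/2*b**2 + 7/2*b → 1/4*a*b**2 - 5/2*a*b + 4*a - 11/4*b**3 + 2*b**2 + 7/2*b - 9/2
  leading term a*b**2: subtract (1/4*b)·f_2 from 1/4*a*b**2 - 5/2*a*b + 4*a - 11/4*b**3 + 2*b**2 + 7/2*b - 9/2 → -3*a*b + 4*a - 11/4*b**3 + 13/4*b**2 + 3*b - 9/2
  leading term a*b: subtract (-3)·f_2 from -3*a*b + 4*a - 11/4*b**3 + 13/4*b**2 + 3*b - 9/2 → 10*a - 11/4*b**3 + 13/4*b**2 - 12*b + 3/2
  leading term a: subtract (-5/6)·h_4 from 10*a - 11/4*b**3 + 13/4*b**2 - 12*b + 3/2 → -71/24*b**3 - 11/2*b**2 + 79/8*b - 17/12
  leading term b**3: subtract (142)·h_5 from -71/24*b**3 - 11/2*b**2 + 79/8*b - 17/12 → 2179/4*b**2 + 2915/4*b - 2547/2
  leading term b**2: no divisor's leading term divides it; move 2179/4*b**2 to the remainder.
  leading term b: no divisor's leading term divides it; move 2915/4*b to the remainder.
  leading term 1: no divisor's leading term divides it; move -2547/2 to the remainder.
  remainder 2179/4*b**2 + 2915/4*b - 2547/2 ≠ 0; add h_6 = 2179/4*b**2 + 2915/4*b - 2547/2 to the basis.

S(f_2,h_5): lcm = a*b**3. S = -184*a*b**2 - 243*a*b + 430*a - 5*b**3 + 2*b**2.
  leading term a*b**2: subtract (-184*b)·f_2 from -184*a*b**2 - 243*a*b + 430*a - 5*b**3 + 2*b**2 → 125*a*b + 430*a - 5*b**3 - 918*b**2 + 368*b
  leading term a*b: subtract (125)·f_2 from 125*a*b + 430*a - 5*b**3 - 918*b**2 + 368*b → 180*a - 5*b**3 - 918*b**2 + 993*b - 250
  leading term a: subtract (-15)·h_4 from 180*a - 5*b**3 - 918*b**2 + 993*b - 250 → -35/4*b**3 - 2151/2*b**2 + 5547/4*b - 605/2
  leading term b**3: subtract (420)·h_5 from -35/4*b**3 - 2151/2*b**2 + 5547/4*b - 605/2 → 552*b**2 + 3513*b - 4065
  leading term b**2: subtract (2208/2179)·h_6 from 552*b**2 + 3513*b - 4065 → 6045747/2179*b - 6045747/2179
  leading term b: no divisor's leading term divides it; move 6045747/2179*b to the remainder.
  leading term 1: no divisor's leading term divides it; move -6045747/2179 to the remainder.
  remainder 6045747/2179*b - 6045747/2179 ≠ 0; add h_7 = 6045747/2179*b - 6045747/2179 to the basis.

The other S-polynomials (S(f_1,h_4), S(f_2,h_4), S(f_3,h_4), S(f_1,h_5), S(f_3,h_5), S(h_4,h_5), S(f_1,h_6), S(f_2,h_6), S(f_3,h_6), S(h_4,h_6), S(h_5,h_6), S(f_1,h_7), S(f_2,h_7), S(f_3,h_7), S(h_4,h_7), S(h_5,h_7), S(h_6,h_7)) all reduce to 0 modulo the current basis, so we have a Gröbner basis.
Inter-reduce: drop elements whose leading term is divisible by another's, tail-reduce, and make monic.
Reduced Gröbner basis: {a - 1, b - 1}.

Elimination: the polynomial b - 1 lies in the elimination ideal for b, so b ∈ {1}. For each such b, the remaining basis elements (now univariate) give the rest of the solution.
  b = 1: the earlier basis element becomes a - 1 = 0, giving a = 1 — point (1, 1).
Substituting each solution back into the original system confirms all equations vanish.

{(1, 1)}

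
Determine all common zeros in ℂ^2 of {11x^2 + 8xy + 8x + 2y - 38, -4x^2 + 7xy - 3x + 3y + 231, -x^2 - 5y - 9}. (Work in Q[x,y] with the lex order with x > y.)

{(4, -5)}

Compute a lex Gröbner basis by Buchberger's algorithm.
f_1 = 11x^2 + 8xy + 8x + 2y - 38, LT = x^2.
f_2 = -4x^2 + 7xy - 3x + 3y + 231, LT = x^2.
f_3 = -x^2 - 5y - 9, LT = x^2.

S(f_1,f_2): lcm = x^2. S = 109/44xy - 1/44x + 41/44y + 2389/44.
  reduce S modulo (f_1, f_2, f_3):
  remainder 109/44xy - 1/44x + 41/44y + 2389/44 ≠ 0; add h_4 = 109/44xy - 1/44x + 41/44y + 2389/44 to the basis.

S(f_1,f_3): lcm = x^2. S = 8/11xy + 8/11x - 53/11y - 137/11.
  reduce S modulo (f_1, f_2, f_3, h_4):
  remainder 80/109x - 555/109y - 3095/109 ≠ 0; add h_5 = 80/109x - 555/109y - 3095/109 to the basis.

S(f_1,h_4): lcm = x^2y. S = 1/109x^2 + 8/11xy^2 + 421/1199xy - 2389/109x + 2/11y^2 - 38/11y.
  reduce S modulo (f_1, f_2, f_3, h_4, h_5):
  remainder -10/109y^2 - 149639/872y - 746195/872 ≠ 0; add h_6 = -10/109y^2 - 149639/872y - 746195/872 to the basis.

S(f_3,h_4): lcm = x^2y. S = 1/109x^2 - 41/109xy - 2389/109x + 5y^2 + 9y.
  reduce S modulo (f_1, f_2, f_3, h_4, h_5, h_6):
  remainder -16560009/1744y - 82800045/1744 ≠ 0; add h_7 = -16560009/1744y - 82800045/1744 to the basis.

The other S-polynomials (S(f_2,f_3), S(f_2,h_4), S(f_1,h_5), S(f_2,h_5), S(f_3,h_5), S(h_4,h_5), S(f_1,h_6), S(f_2,h_6), S(f_3,h_6), S(h_4,h_6), S(h_5,h_6), S(f_1,h_7), S(f_2,h_7), S(f_3,h_7), S(h_4,h_7), S(h_5,h_7), S(h_6,h_7)) all reduce to 0 modulo the current basis, so we have a Gröbner basis.
Inter-reduce: drop elements whose leading term is divisible by another's, tail-reduce, and make monic.
Reduced Gröbner basis: {x - 4, y + 5}.

The lex basis is triangular: the last element involves only y. Solving y + 5 = 0 gives y ∈ {-5}; substituting each value into the earlier elements determines the remaining variables.
  y = -5: the earlier basis element becomes x - 4 = 0, giving x = 4 — point (4, -5).
This is the nonlinear analogue of row-reducing a linear system.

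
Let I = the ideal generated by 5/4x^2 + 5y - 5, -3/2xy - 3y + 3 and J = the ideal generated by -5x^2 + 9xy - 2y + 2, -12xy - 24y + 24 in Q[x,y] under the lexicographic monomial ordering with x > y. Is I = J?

Equality of ideals is decidable: compute both reduced Gröbner bases (unique for the ordering) and check whether they agree.
Buchberger on the first generating set:
f_1 = 5/4x^2 + 5y - 5, LT = x^2.
f_2 = -3/2xy - 3y + 3, LT = xy.

S(f_1,f_2): lcm = x^2y. S = -2xy + 2x + 4y^2 - 4y.
  reduce S modulo (f_1, f_2):
  remainder 2x + 4y^2 - 4 ≠ 0; add g_3 = 2x + 4y^2 - 4 to the basis.

S(f_2,g_3): lcm = xy. S = -2y^3 + 4y - 2.
  reduce S modulo (f_1, f_2, g_3):
  remainder -2y^3 + 4y - 2 ≠ 0; add g_4 = -2y^3 + 4y - 2 to the basis.

The other S-polynomials (S(f_1,g_3), S(f_1,g_4), S(f_2,g_4), S(g_3,g_4)) all reduce to 0 modulo the current basis, so we have a Gröbner basis.
Inter-reduce: drop elements whose leading term is divisible by another's, tail-reduce, and make monic.
Reduced Gröbner basis: {x + 2y^2 - 2, y^3 - 2y + 1}.

Buchberger on the second generating set:
h_1 = -5x^2 + 9xy - 2y + 2, LT = x^2.
h_2 = -12xy - 24y + 24, LT = xy.

S(h_1,h_2): lcm = x^2y. S = -9/5xy^2 - 2xy + 2x + 2/5y^2 - 2/5y.
  reduce S modulo (h_1, h_2):
  remainder 2x + 4y^2 - 4 ≠ 0; add k_3 = 2x + 4y^2 - 4 to the basis.

S(h_2,k_3): lcm = xy. S = -2y^3 + 4y - 2.
  reduce S modulo (h_1, h_2, k_3):
  remainder -2y^3 + 4y - 2 ≠ 0; add k_4 = -2y^3 + 4y - 2 to the basis.

The other S-polynomials (S(h_1,k_3), S(h_1,k_4), S(h_2,k_4), S(k_3,k_4)) all reduce to 0 modulo the current basis, so we have a Gröbner basis.
Inter-reduce: drop elements whose leading term is divisible by another's, tail-reduce, and make monic.
Reduced Gröbner basis: {x + 2y^2 - 2, y^3 - 2y + 1}.

The two bases agree; hence the ideals are identical.

Yes, the ideals are equal.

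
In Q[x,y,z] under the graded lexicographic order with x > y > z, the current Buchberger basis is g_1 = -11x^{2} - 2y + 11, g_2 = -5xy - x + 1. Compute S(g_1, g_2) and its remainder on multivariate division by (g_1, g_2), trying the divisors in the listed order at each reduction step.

S(g_1, g_2) = -\tfrac{1}{5}x^{2} + \tfrac{2}{11}y^{2} + \tfrac{1}{5}x - y; remainder on division = \tfrac{2}{11}y^{2} + \tfrac{1}{5}x - \tfrac{53}{55}y - \tfrac{1}{5}.

lcm(LM(g_1), LM(g_2)) = x^{2}y.
S = (lcm/LT(g_1))·g_1 − (lcm/LT(g_2))·g_2 = -\tfrac{1}{5}x^{2} + \tfrac{2}{11}y^{2} + \tfrac{1}{5}x - y.
Reduce S modulo (g_1, g_2) in that order:
  leading term x^{2}: subtract (\tfrac{1}{55})·g_1 from -\tfrac{1}{5}x^{2} + \tfrac{2}{11}y^{2} + \tfrac{1}{5}x - y → \tfrac{2}{11}y^{2} + \tfrac{1}{5}x - \tfrac{53}{55}y - \tfrac{1}{5}
  leading term y^{2}: no divisor's leading term divides it; move \tfrac{2}{11}y^{2} to the remainder.
  leading term x: no divisor's leading term divides it; move \tfrac{1}{5}x to the remainder.
  leading term y: no divisor's leading term divides it; move -\tfrac{53}{55}y to the remainder.
  leading term 1: no divisor's leading term divides it; move -\tfrac{1}{5} to the remainder.
The remainder \tfrac{2}{11}y^{2} + \tfrac{1}{5}x - \tfrac{53}{55}y - \tfrac{1}{5} is nonzero, so it would be added as the next basis element.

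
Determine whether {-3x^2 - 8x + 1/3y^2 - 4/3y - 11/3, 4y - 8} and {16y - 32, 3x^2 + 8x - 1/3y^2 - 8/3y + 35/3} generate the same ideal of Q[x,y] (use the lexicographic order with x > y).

Yes, the ideals are equal.

Since reduced Gröbner bases are canonical representatives of ideals under a given ordering, it suffices to compute and compare them.
Buchberger on the first generating set:
f_1 = -3x^2 - 8x + 1/3y^2 - 4/3y - 11/3, LT = x^2.
f_2 = 4y - 8, LT = y.

The S-polynomials (S(f_1,f_2)) all reduce to 0 modulo the current basis, so we have a Gröbner basis.
Inter-reduce: drop elements whose leading term is divisible by another's, tail-reduce, and make monic.
Reduced Gröbner basis: {x^2 + 8/3x + 5/3, y - 2}.

Buchberger on the second generating set:
h_1 = 16y - 32, LT = y.
h_2 = 3x^2 + 8x - 1/3y^2 - 8/3y + 35/3, LT = x^2.

The S-polynomials (S(h_1,h_2)) all reduce to 0 modulo the current basis, so we have a Gröbner basis.
Inter-reduce: drop elements whose leading term is divisible by another's, tail-reduce, and make monic.
Reduced Gröbner basis: {x^2 + 8/3x + 5/3, y - 2}.

Same reduced basis, so the two generating sets span the same ideal.
The same test decides containment: I ⊆ J iff every generator of I reduces to 0 modulo a Gröbner basis of J.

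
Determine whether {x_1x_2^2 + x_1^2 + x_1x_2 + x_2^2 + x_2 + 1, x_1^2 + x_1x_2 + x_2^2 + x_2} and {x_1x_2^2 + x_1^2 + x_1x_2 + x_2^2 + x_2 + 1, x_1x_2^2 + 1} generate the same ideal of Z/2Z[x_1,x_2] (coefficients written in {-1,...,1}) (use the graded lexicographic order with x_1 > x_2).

Yes, the ideals are equal.

Since reduced Gröbner bases are canonical representatives of ideals under a given ordering, it suffices to compute and compare them.
Buchberger on the first generating set:
f_1 = x_1x_2^2 + x_1^2 + x_1x_2 + x_2^2 + x_2 + 1, LT = x_1x_2^2.
f_2 = x_1^2 + x_1x_2 + x_2^2 + x_2, LT = x_1^2.

S(f_1,f_2): lcm = x_1^2x_2^2. S = x_1x_2^3 + x_2^4 + x_1^3 + x_1^2x_2 + x_1x_2^2 + x_2^3 + x_1x_2 + x_1.
  leading term x_1x_2^3: subtract (x_2)·f_1 from x_1x_2^3 + x_2^4 + x_1^3 + x_1^2x_2 + x_1x_2^2 + x_2^3 + x_1x_2 + x_1 → x_2^4 + x_1^3 + x_1x_2 + x_2^2 + x_1 + x_2
  leading term x_2^4: no divisor's leading term divides it; move x_2^4 to the remainder.
  leading term x_1^3: subtract (x_1)·f_2 from x_1^3 + x_1x_2 + x_2^2 + x_1 + x_2 → x_1^2x_2 + x_1x_2^2 + x_2^2 + x_1 + x_2
  leading term x_1^2x_2: subtract (x_2)·f_2 from x_1^2x_2 + x_1x_2^2 + x_2^2 + x_1 + x_2 → x_2^3 + x_1 + x_2
  leading term x_2^3: no divisor's leading term divides it; move x_2^3 to the remainder.
  leading term x_1: no divisor's leading term divides it; move x_1 to the remainder.
  leading term x_2: no divisor's leading term divides it; move x_2 to the remainder.
  remainder x_2^4 + x_2^3 + x_1 + x_2 ≠ 0; add g_3 = x_2^4 + x_2^3 + x_1 + x_2 to the basis.

The other S-polynomials (S(f_1,g_3), S(f_2,g_3)) all reduce to 0 modulo the current basis, so we have a Gröbner basis.
Inter-reduce: drop elements whose leading term is divisible by another's, tail-reduce, and make monic.
Reduced Gröbner basis: {x_2^4 + x_2^3 + x_1 + x_2, x_1x_2^2 + 1, x_1^2 + x_1x_2 + x_2^2 + x_2}.

Buchberger on the second generating set:
h_1 = x_1x_2^2 + x_1^2 + x_1x_2 + x_2^2 + x_2 + 1, LT = x_1x_2^2.
h_2 = x_1x_2^2 + 1, LT = x_1x_2^2.

S(h_1,h_2): lcm = x_1x_2^2. S = x_1^2 + x_1x_2 + x_2^2 + x_2.
  leading term x_1^2: no divisor's leading term divides it; move x_1^2 to the remainder.
  leading term x_1x_2: no divisor's leading term divides it; move x_1x_2 to the remainder.
  leading term x_2^2: no divisor's leading term divides it; move x_2^2 to the remainder.
  leading term x_2: no divisor's leading term divides it; move x_2 to the remainder.
  remainder x_1^2 + x_1x_2 + x_2^2 + x_2 ≠ 0; add k_3 = x_1^2 + x_1x_2 + x_2^2 + x_2 to the basis.

S(h_1,k_3): lcm = x_1^2x_2^2. S = x_1x_2^3 + x_2^4 + x_1^3 + x_1^2x_2 + x_1x_2^2 + x_2^3 + x_1x_2 + x_1.
  leading term x_1x_2^3: subtract (x_2)·h_1 from x_1x_2^3 + x_2^4 + x_1^3 + x_1^2x_2 + x_1x_2^2 + x_2^3 + x_1x_2 + x_1 → x_2^4 + x_1^3 + x_1x_2 + x_2^2 + x_1 + x_2
  leading term x_2^4: no divisor's leading term divides it; move x_2^4 to the remainder.
  leading term x_1^3: subtract (x_1)·k_3 from x_1^3 + x_1x_2 + x_2^2 + x_1 + x_2 → x_1^2x_2 + x_1x_2^2 + x_2^2 + x_1 + x_2
  leading term x_1^2x_2: subtract (x_2)·k_3 from x_1^2x_2 + x_1x_2^2 + x_2^2 + x_1 + x_2 → x_2^3 + x_1 + x_2
  leading term x_2^3: no divisor's leading term divides it; move x_2^3 to the remainder.
  leading term x_1: no divisor's leading term divides it; move x_1 to the remainder.
  leading term x_2: no divisor's leading term divides it; move x_2 to the remainder.
  remainder x_2^4 + x_2^3 + x_1 + x_2 ≠ 0; add k_4 = x_2^4 + x_2^3 + x_1 + x_2 to the basis.

The other S-polynomials (S(h_2,k_3), S(h_1,k_4), S(h_2,k_4), S(k_3,k_4)) all reduce to 0 modulo the current basis, so we have a Gröbner basis.
Inter-reduce: drop elements whose leading term is divisible by another's, tail-reduce, and make monic.
Reduced Gröbner basis: {x_2^4 + x_2^3 + x_1 + x_2, x_1x_2^2 + 1, x_1^2 + x_1x_2 + x_2^2 + x_2}.

The two bases agree; hence the ideals are identical.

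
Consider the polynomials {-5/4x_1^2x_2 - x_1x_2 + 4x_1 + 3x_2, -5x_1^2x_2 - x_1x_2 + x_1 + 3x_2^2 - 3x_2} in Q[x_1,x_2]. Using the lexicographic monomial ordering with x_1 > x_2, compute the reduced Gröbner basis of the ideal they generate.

G = {x_1^2 + 4/25x_1 + 1/5x_2^3 - 29/25x_2^2 + 8/25x_2, x_1x_2 - 5x_1 + x_2^2 - 5x_2, x_2^4 - 29/5x_2^3 + 24/5x_2^2 - 4x_2}

f_1 = -5/4x_1^2x_2 - x_1x_2 + 4x_1 + 3x_2, LT = x_1^2x_2.
f_2 = -5x_1^2x_2 - x_1x_2 + x_1 + 3x_2^2 - 3x_2, LT = x_1^2x_2.

S(f_1,f_2): lcm = x_1^2x_2. S = 3/5x_1x_2 - 3x_1 + 3/5x_2^2 - 3x_2.
  leading term x_1x_2: no divisor's leading term divides it; move 3/5x_1x_2 to the remainder.
  leading term x_1: no divisor's leading term divides it; move -3x_1 to the remainder.
  leading term x_2^2: no divisor's leading term divides it; move 3/5x_2^2 to the remainder.
  leading term x_2: no divisor's leading term divides it; move -3x_2 to the remainder.
  remainder 3/5x_1x_2 - 3x_1 + 3/5x_2^2 - 3x_2 ≠ 0; add g_3 = 3/5x_1x_2 - 3x_1 + 3/5x_2^2 - 3x_2 to the basis.

S(f_1,g_3): lcm = x_1^2x_2. S = 5x_1^2 - x_1x_2^2 + 29/5x_1x_2 - 16/5x_1 - 12/5x_2.
  leading term x_1^2: no divisor's leading term divides it; move 5x_1^2 to the remainder.
  leading term x_1x_2^2: subtract (-5/3x_2)·g_3 from -x_1x_2^2 + 29/5x_1x_2 - 16/5x_1 - 12/5x_2 → 4/5x_1x_2 - 16/5x_1 + x_2^3 - 5x_2^2 - 12/5x_2
  leading term x_1x_2: subtract (4/3)·g_3 from 4/5x_1x_2 - 16/5x_1 + x_2^3 - 5x_2^2 - 12/5x_2 → 4/5x_1 + x_2^3 - 29/5x_2^2 + 8/5x_2
  leading term x_1: no divisor's leading term divides it; move 4/5x_1 to the remainder.
  leading term x_2^3: no divisor's leading term divides it; move x_2^3 to the remainder.
  leading term x_2^2: no divisor's leading term divides it; move -29/5x_2^2 to the remainder.
  leading term x_2: no divisor's leading term divides it; move 8/5x_2 to the remainder.
  remainder 5x_1^2 + 4/5x_1 + x_2^3 - 29/5x_2^2 + 8/5x_2 ≠ 0; add g_4 = 5x_1^2 + 4/5x_1 + x_2^3 - 29/5x_2^2 + 8/5x_2 to the basis.

S(f_1,g_4): lcm = x_1^2x_2. S = 16/25x_1x_2 - 16/5x_1 - 1/5x_2^4 + 29/25x_2^3 - 8/25x_2^2 - 12/5x_2.
  leading term x_1x_2: subtract (16/15)·g_3 from 16/25x_1x_2 - 16/5x_1 - 1/5x_2^4 + 29/25x_2^3 - 8/25x_2^2 - 12/5x_2 → -1/5x_2^4 + 29/25x_2^3 - 24/25x_2^2 + 4/5x_2
  leading term x_2^4: no divisor's leading term divides it; move -1/5x_2^4 to the remainder.
  leading term x_2^3: no divisor's leading term divides it; move 29/25x_2^3 to the remainder.
  leading term x_2^2: no divisor's leading term divides it; move -24/25x_2^2 to the remainder.
  leading term x_2: no divisor's leading term divides it; move 4/5x_2 to the remainder.
  remainder -1/5x_2^4 + 29/25x_2^3 - 24/25x_2^2 + 4/5x_2 ≠ 0; add g_5 = -1/5x_2^4 + 29/25x_2^3 - 24/25x_2^2 + 4/5x_2 to the basis.

The other S-polynomials (S(f_2,g_3), S(f_2,g_4), S(g_3,g_4), S(f_1,g_5), S(f_2,g_5), S(g_3,g_5), S(g_4,g_5)) all reduce to 0 modulo the current basis, so we have a Gröbner basis.
Inter-reduce: drop elements whose leading term is divisible by another's, tail-reduce, and make monic.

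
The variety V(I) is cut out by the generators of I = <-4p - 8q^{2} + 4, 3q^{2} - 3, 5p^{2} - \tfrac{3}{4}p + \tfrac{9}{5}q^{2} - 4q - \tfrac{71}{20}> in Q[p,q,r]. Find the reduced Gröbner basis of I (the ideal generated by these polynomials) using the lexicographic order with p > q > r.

G = {p + 1, q - 1}

This is the nonlinear analogue of row-reducing a linear system.

f_1 = -4p - 8q^{2} + 4, LT = p.
f_2 = 3q^{2} - 3, LT = q^{2}.
f_3 = 5p^{2} - \tfrac{3}{4}p + \tfrac{9}{5}q^{2} - 4q - \tfrac{71}{20}, LT = p^{2}.

S(f_1,f_3): lcm = p^{2}. S = 2pq^{2} - \tfrac{17}{20}p - \tfrac{9}{25}q^{2} + \tfrac{4}{5}q + \tfrac{71}{100}.
  reduce S modulo (f_1, f_2, f_3):
  remainder \tfrac{4}{5}q - \tfrac{4}{5} ≠ 0; add g_4 = \tfrac{4}{5}q - \tfrac{4}{5} to the basis.

The other S-polynomials (S(f_1,f_2), S(f_2,f_3), S(f_1,g_4), S(f_2,g_4), S(f_3,g_4)) all reduce to 0 modulo the current basis, so we have a Gröbner basis.
Inter-reduce: drop elements whose leading term is divisible by another's, tail-reduce, and make monic.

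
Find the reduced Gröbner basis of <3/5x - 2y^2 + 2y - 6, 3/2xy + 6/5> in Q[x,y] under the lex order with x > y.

f_1 = 3/5x - 2y^2 + 2y - 6, LT = x.
f_2 = 3/2xy + 6/5, LT = xy.

S(f_1,f_2): lcm = xy. S = -10/3y^3 + 10/3y^2 - 10y - 4/5.
  reduce S modulo (f_1, f_2):
  remainder -10/3y^3 + 10/3y^2 - 10y - 4/5 ≠ 0; add g_3 = -10/3y^3 + 10/3y^2 - 10y - 4/5 to the basis.

The other S-polynomials (S(f_1,g_3), S(f_2,g_3)) all reduce to 0 modulo the current basis, so we have a Gröbner basis.
Inter-reduce: drop elements whose leading term is divisible by another's, tail-reduce, and make monic.

G = {x - 10/3y^2 + 10/3y - 10, y^3 - y^2 + 3y + 6/25}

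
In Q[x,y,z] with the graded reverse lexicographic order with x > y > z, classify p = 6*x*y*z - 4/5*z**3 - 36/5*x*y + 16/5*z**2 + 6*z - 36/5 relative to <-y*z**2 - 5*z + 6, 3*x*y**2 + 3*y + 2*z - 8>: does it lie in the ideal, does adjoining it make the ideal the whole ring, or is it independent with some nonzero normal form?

6*x*y*z - 4/5*z**3 - 36/5*x*y + 16/5*z**2 + 6*z - 36/5 lies in I (it reduces to 0).

First compute the reduced Gröbner basis of I by Buchberger's algorithm.
f_1 = -y*z**2 - 5*z + 6, LT = y*z**2.
f_2 = 3*x*y**2 + 3*y + 2*z - 8, LT = x*y**2.

S(f_1,f_2): lcm = x*y**2*z**2. S = 5*x*y*z - y*z**2 - 2/3*z**3 - 6*x*y + 8/3*z**2.
  leading term x*y*z: no divisor's leading term divides it; move 5*x*y*z to the remainder.
  leading term y*z**2: subtract (1)·f_1 from -y*z**2 - 2/3*z**3 - 6*x*y + 8/3*z**2 → -2/3*z**3 - 6*x*y + 8/3*z**2 + 5*z - 6
  leading term z**3: no divisor's leading term divides it; move -2/3*z**3 to the remainder.
  leading term x*y: no divisor's leading term divides it; move -6*x*y to the remainder.
  leading term z**2: no divisor's leading term divides it; move 8/3*z**2 to the remainder.
  leading term z: no divisor's leading term divides it; move 5*z to the remainder.
  leading term 1: no divisor's leading term divides it; move -6 to the remainder.
  remainder 5*x*y*z - 2/3*z**3 - 6*x*y + 8/3*z**2 + 5*z - 6 ≠ 0; add h_3 = 5*x*y*z - 2/3*z**3 - 6*x*y + 8/3*z**2 + 5*z - 6 to the basis.

S(f_1,h_3): lcm = x*y*z**2. S = 2/15*z**4 + 6/5*x*y*z - 8/15*z**3 + 5*x*z - z**2 - 6*x + 6/5*z.
  leading term z**4: no divisor's leading term divides it; move 2/15*z**4 to the remainder.
  leading term x*y*z: subtract (6/25)·h_3 from 6/5*x*y*z - 8/15*z**3 + 5*x*z - z**2 - 6*x + 6/5*z → -28/75*z**3 + 36/25*x*y + 5*x*z - 41/25*z**2 - 6*x + 36/25
  leading term z**3: no divisor's leading term divides it; move -28/75*z**3 to the remainder.
  leading term x*y: no divisor's leading term divides it; move 36/25*x*y to the remainder.
  leading term x*z: no divisor's leading term divides it; move 5*x*z to the remainder.
  leading term z**2: no divisor's leading term divides it; move -41/25*z**2 to the remainder.
  leading term x: no divisor's leading term divides it; move -6*x to the remainder.
  leading term 1: no divisor's leading term divides it; move 36/25 to the remainder.
  remainder 2/15*z**4 - 28/75*z**3 + 36/25*x*y + 5*x*z - 41/25*z**2 - 6*x + 36/25 ≠ 0; add h_4 = 2/15*z**4 - 28/75*z**3 + 36/25*x*y + 5*x*z - 41/25*z**2 - 6*x + 36/25 to the basis.

S(f_2,h_3): lcm = x*y**2*z. S = 2/15*y*z**3 + 6/5*x*y**2 - 8/15*y*z**2 + 2/3*z**2 + 6/5*y - 8/3*z.
  leading term y*z**3: subtract (-2/15*z)·f_1 from 2/15*y*z**3 + 6/5*x*y**2 - 8/15*y*z**2 + 2/3*z**2 + 6/5*y - 8/3*z → 6/5*x*y**2 - 8/15*y*z**2 + 6/5*y - 28/15*z
  leading term x*y**2: subtract (2/5)·f_2 from 6/5*x*y**2 - 8/15*y*z**2 + 6/5*y - 28/15*z → -8/15*y*z**2 - 8/3*z + 16/5
  leading term y*z**2: subtract (8/15)·f_1 from -8/15*y*z**2 - 8/3*z + 16/5 → 0
  remainder 0.

S(f_1,h_4): lcm = y*z**4. S = 14/5*y*z**3 - 54/5*x*y**2 - 75/2*x*y*z + 123/10*y*z**2 + 5*z**3 + 45*x*y - 6*z**2 - 54/5*y.
  leading term y*z**3: subtract (-14/5*z)·f_1 from 14/5*y*z**3 - 54/5*x*y**2 - 75/2*x*y*z + 123/10*y*z**2 + 5*z**3 + 45*x*y - 6*z**2 - 54/5*y → -54/5*x*y**2 - 75/2*x*y*z + 123/10*y*z**2 + 5*z**3 + 45*x*y - 20*z**2 - 54/5*y + 84/5*z
  leading term x*y**2: subtract (-18/5)·f_2 from -54/5*x*y**2 - 75/2*x*y*z + 123/10*y*z**2 + 5*z**3 + 45*x*y - 20*z**2 - 54/5*y + 84/5*z → -75/2*x*y*z + 123/10*y*z**2 + 5*z**3 + 45*x*y - 20*z**2 + 24*z - 144/5
  leading term x*y*z: subtract (-15/2)·h_3 from -75/2*x*y*z + 123/10*y*z**2 + 5*z**3 + 45*x*y - 20*z**2 + 24*z - 144/5 → 123/10*y*z**2 + 123/2*z - 369/5
  leading term y*z**2: subtract (-123/10)·f_1 from 123/10*y*z**2 + 123/2*z - 369/5 → 0
  remainder 0.

S(f_2,h_4): leading monomials are coprime, so the S-polynomial reduces to 0 (Buchberger's first criterion).
S(h_3,h_4): lcm = x*y*z**4. S = -2/15*z**6 + 8/5*x*y*z**3 + 8/15*z**5 - 54/5*x**2*y**2 - 75/2*x**2*y*z + 123/10*x*y*z**2 + z**4 + 45*x**2*y - 6/5*z**3 - 54/5*x*y.
  leading term z**6: subtract (-z**2)·h_4 from -2/15*z**6 + 8/5*x*y*z**3 + 8/15*z**5 - 54/5*x**2*y**2 - 75/2*x**2*y*z + 123/10*x*y*z**2 + z**4 + 45*x**2*y - 6/5*z**3 - 54/5*x*y → 8/5*x*y*z**3 + 4/25*z**5 - 54/5*x**2*y**2 - 75/2*x**2*y*z + 687/50*x*y*z**2 + 5*x*z**3 - 16/25*z**4 + 45*x**2*y - 6*x*z**2 - 6/5*z**3 - 54/5*x*y + 36/25*z**2
  leading term x*y*z**3: subtract (-8/5*x*z)·f_1 from 8/5*x*y*z**3 + 4/25*z**5 - 54/5*x**2*y**2 - 75/2*x**2*y*z + 687/50*x*y*z**2 + 5*x*z**3 - 16/25*z**4 + 45*x**2*y - 6*x*z**2 - 6/5*z**3 - 54/5*x*y + 36/25*z**2 → 4/25*z**5 - 54/5*x**2*y**2 - 75/2*x**2*y*z + 687/50*x*y*z**2 + 5*x*z**3 - 16/25*z**4 + 45*x**2*y - 14*x*z**2 - 6/5*z**3 - 54/5*x*y + 48/5*x*z + 36/25*z**2
  leading term z**5: subtract (6/5*z)·h_4 from 4/25*z**5 - 54/5*x**2*y**2 - 75/2*x**2*y*z + 687/50*x*y*z**2 + 5*x*z**3 - 16/25*z**4 + 45*x**2*y - 14*x*z**2 - 6/5*z**3 - 54/5*x*y + 48/5*x*z + 36/25*z**2 → -54/5*x**2*y**2 - 75/2*x**2*y*z + 687/50*x*y*z**2 + 5*x*z**3 - 24/125*z**4 + 45*x**2*y - 216/125*x*y*z - 20*x*z**2 + 96/125*z**3 - 54/5*x*y + 84/5*x*z + 36/25*z**2 - 216/125*z
  leading term x**2*y**2: subtract (-18/5*x)·f_2 from -54/5*x**2*y**2 - 75/2*x**2*y*z + 687/50*x*y*z**2 + 5*x*z**3 - 24/125*z**4 + 45*x**2*y - 216/125*x*y*z - 20*x*z**2 + 96/125*z**3 - 54/5*x*y + 84/5*x*z + 36/25*z**2 - 216/125*z → -75/2*x**2*y*z + 687/50*x*y*z**2 + 5*x*z**3 - 24/125*z**4 + 45*x**2*y - 216/125*x*y*z - 20*x*z**2 + 96/125*z**3 + 24*x*z + 36/25*z**2 - 144/5*x - 216/125*z
  leading term x**2*y*z: subtract (-15/2*x)·h_3 from -75/2*x**2*y*z + 687/50*x*y*z**2 + 5*x*z**3 - 24/125*z**4 + 45*x**2*y - 216/125*x*y*z - 20*x*z**2 + 96/125*z**3 + 24*x*z + 36/25*z**2 - 144/5*x - 216/125*z → 687/50*x*y*z**2 - 24/125*z**4 - 216/125*x*y*z + 96/125*z**3 + 123/2*x*z + 36/25*z**2 - 369/5*x - 216/125*z
  leading term x*y*z**2: subtract (-687/50*x)·f_1 from 687/50*x*y*z**2 - 24/125*z**4 - 216/125*x*y*z + 96/125*z**3 + 123/2*x*z + 36/25*z**2 - 369/5*x - 216/125*z → -24/125*z**4 - 216/125*x*y*z + 96/125*z**3 - 36/5*x*z + 36/25*z**2 + 216/25*x - 216/125*z
  leading term z**4: subtract (-36/25)·h_4 from -24/125*z**4 - 216/125*x*y*z + 96/125*z**3 - 36/5*x*z + 36/25*z**2 + 216/25*x - 216/125*z → -216/125*x*y*z + 144/625*z**3 + 1296/625*x*y - 576/625*z**2 - 216/125*z + 1296/625
  leading term x*y*z: subtract (-216/625)·h_3 from -216/125*x*y*z + 144/625*z**3 + 1296/625*x*y - 576/625*z**2 - 216/125*z + 1296/625 → 0
  remainder 0.

Every S-polynomial of the final basis reduces to 0, so we have a Gröbner basis.
Inter-reduce: drop elements whose leading term is divisible by another's, tail-reduce, and make monic.
Reduced Gröbner basis: {z**4 - 14/5*z**3 + 54/5*x*y + 75/2*x*z - 123/10*z**2 - 45*x + 54/5, x*y**2 + y + 2/3*z - 8/3, x*y*z - 2/15*z**3 - 6/5*x*y + 8/15*z**2 + z - 6/5, y*z**2 + 5*z - 6}.
Label its elements g_1 = z**4 - 14/5*z**3 + 54/5*x*y + 75/2*x*z - 123/10*z**2 - 45*x + 54/5, g_2 = x*y**2 + y + 2/3*z - 8/3, g_3 = x*y*z - 2/15*z**3 - 6/5*x*y + 8/15*z**2 + z - 6/5, g_4 = y*z**2 + 5*z - 6.

Reduce p = 6*x*y*z - 4/5*z**3 - 36/5*x*y + 16/5*z**2 + 6*z - 36/5 modulo G:
  leading term x*y*z: subtract (6)·g_3 from 6*x*y*z - 4/5*z**3 - 36/5*x*y + 16/5*z**2 + 6*z - 36/5 → 0
  normal form = 0.
Since the normal form is 0, p ∈ I.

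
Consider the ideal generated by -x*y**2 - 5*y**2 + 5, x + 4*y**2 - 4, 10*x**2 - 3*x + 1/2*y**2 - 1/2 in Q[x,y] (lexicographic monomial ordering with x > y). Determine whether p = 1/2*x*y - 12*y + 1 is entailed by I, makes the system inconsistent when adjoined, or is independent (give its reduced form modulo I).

First compute the reduced Gröbner basis of I by Buchberger's algorithm.
f_1 = -x*y**2 - 5*y**2 + 5, LT = x*y**2.
f_2 = x + 4*y**2 - 4, LT = x.
f_3 = 10*x**2 - 3*x + 1/2*y**2 - 1/2, LT = x**2.

S(f_1,f_2): lcm = x*y**2. S = -4*y**4 + 9*y**2 - 5.
  leading term y**4: no divisor's leading term divides it; move -4*y**4 to the remainder.
  leading term y**2: no divisor's leading term divides it; move 9*y**2 to the remainder.
  leading term 1: no divisor's leading term divides it; move -5 to the remainder.
  remainder -4*y**4 + 9*y**2 - 5 ≠ 0; add h_4 = -4*y**4 + 9*y**2 - 5 to the basis.

S(f_1,f_3): lcm = x**2*y**2. S = 53/10*x*y**2 - 5*x - 1/20*y**4 + 1/20*y**2.
  leading term x*y**2: subtract (-53/10)·f_1 from 53/10*x*y**2 - 5*x - 1/20*y**4 + 1/20*y**2 → -5*x - 1/20*y**4 - 529/20*y**2 + 53/2
  leading term x: subtract (-5)·f_2 from -5*x - 1/20*y**4 - 529/20*y**2 + 53/2 → -1/20*y**4 - 129/20*y**2 + 13/2
  leading term y**4: subtract (1/80)·h_4 from -1/20*y**4 - 129/20*y**2 + 13/2 → -105/16*y**2 + 105/16
  leading term y**2: no divisor's leading term divides it; move -105/16*y**2 to the remainder.
  leading term 1: no divisor's leading term divides it; move 105/16 to the remainder.
  remainder -105/16*y**2 + 105/16 ≠ 0; add h_5 = -105/16*y**2 + 105/16 to the basis.

The other S-polynomials (S(f_2,f_3), S(f_1,h_4), S(f_2,h_4), S(f_3,h_4), S(f_1,h_5), S(f_2,h_5), S(f_3,h_5), S(h_4,h_5)) all reduce to 0 modulo the current basis, so we have a Gröbner basis.
Inter-reduce: drop elements whose leading term is divisible by another's, tail-reduce, and make monic.
Reduced Gröbner basis: {x, y**2 - 1}.
Label its elements g_1 = x, g_2 = y**2 - 1.

Reduce p = 1/2*x*y - 12*y + 1 modulo G:
  leading term x*y: subtract (1/2*y)·g_1 from 1/2*x*y - 12*y + 1 → -12*y + 1
  leading term y: no divisor's leading term divides it; move -12*y to the remainder.
  leading term 1: no divisor's leading term divides it; move 1 to the remainder.
  normal form = -12*y + 1.
The normal form is nonzero, so p ∉ I. Since p minus its normal form lies in I, I + (p) = I + (r) where r = -12*y + 1; decide whether this ideal is the whole ring.
Run Buchberger on G together with r (pairs among the g_i already reduce to 0 since G is a Gröbner basis):
g_1 = x, LT = x.
g_2 = y**2 - 1, LT = y**2.
r = -12*y + 1, LT = y.

S(g_2,r): lcm = y**2. S = 1/12*y - 1.
  leading term y: subtract (-1/144)·r from 1/12*y - 1 → -143/144
  leading term 1: no divisor's leading term divides it; move -143/144 to the remainder.
  remainder -143/144 ≠ 0; add m_4 = -143/144 to the basis.

The other S-polynomials (S(g_1,g_2), S(g_1,r), S(g_1,m_4), S(g_2,m_4), S(r,m_4)) all reduce to 0 modulo the current basis, so we have a Gröbner basis.
Inter-reduce: drop elements whose leading term is divisible by another's, tail-reduce, and make monic.
Reduced Gröbner basis: {1}.
The reduced Gröbner basis of I + (p) is {1}: the ideal is the whole ring, so the enlarged system has no common solution — adjoining p is inconsistent.

The remainder on division by a Gröbner basis is unique — it is the normal form.

Adjoining 1/2*x*y - 12*y + 1 makes the ideal the whole ring: the system is inconsistent.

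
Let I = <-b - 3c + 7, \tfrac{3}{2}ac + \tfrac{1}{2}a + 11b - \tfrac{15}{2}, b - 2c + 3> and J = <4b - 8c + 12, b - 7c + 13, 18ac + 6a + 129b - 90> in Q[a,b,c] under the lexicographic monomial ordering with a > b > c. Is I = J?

No, the ideals differ.

Equality of ideals is decidable: compute both reduced Gröbner bases (unique for the ordering) and check whether they agree.
Buchberger on the first generating set:
f_1 = -b - 3c + 7, LT = b.
f_2 = \tfrac{3}{2}ac + \tfrac{1}{2}a + 11b - \tfrac{15}{2}, LT = ac.
f_3 = b - 2c + 3, LT = b.

S(f_1,f_2): leading monomials are coprime, so the S-polynomial reduces to 0 (Buchberger's first criterion).
S(f_1,f_3): lcm = b. S = 5c - 10.
  leading term c: no divisor's leading term divides it; move 5c to the remainder.
  leading term 1: no divisor's leading term divides it; move -10 to the remainder.
  remainder 5c - 10 ≠ 0; add g_4 = 5c - 10 to the basis.

S(f_2,f_3): leading monomials are coprime, so the S-polynomial reduces to 0 (Buchberger's first criterion).
S(f_1,g_4): leading monomials are coprime, so the S-polynomial reduces to 0 (Buchberger's first criterion).
S(f_2,g_4): lcm = ac. S = \tfrac{7}{3}a + \tfrac{22}{3}b - 5.
  leading term a: no divisor's leading term divides it; move \tfrac{7}{3}a to the remainder.
  leading term b: subtract (-\tfrac{22}{3})·f_1 from \tfrac{22}{3}b - 5 → -22c + \tfrac{139}{3}
  leading term c: subtract (-\tfrac{22}{5})·g_4 from -22c + \tfrac{139}{3} → \tfrac{7}{3}
  leading term 1: no divisor's leading term divides it; move \tfrac{7}{3} to the remainder.
  remainder \tfrac{7}{3}a + \tfrac{7}{3} ≠ 0; add g_5 = \tfrac{7}{3}a + \tfrac{7}{3} to the basis.

S(f_3,g_4): leading monomials are coprime, so the S-polynomial reduces to 0 (Buchberger's first criterion).
S(f_1,g_5): leading monomials are coprime, so the S-polynomial reduces to 0 (Buchberger's first criterion).
S(f_2,g_5): lcm = ac. S = \tfrac{1}{3}a + \tfrac{22}{3}b - c - 5.
  leading term a: subtract (\tfrac{1}{7})·g_5 from \tfrac{1}{3}a + \tfrac{22}{3}b - c - 5 → \tfrac{22}{3}b - c - \tfrac{16}{3}
  leading term b: subtract (-\tfrac{22}{3})·f_1 from \tfrac{22}{3}b - c - \tfrac{16}{3} → -23c + 46
  leading term c: subtract (-\tfrac{23}{5})·g_4 from -23c + 46 → 0
  remainder 0.

S(f_3,g_5): leading monomials are coprime, so the S-polynomial reduces to 0 (Buchberger's first criterion).
S(g_4,g_5): leading monomials are coprime, so the S-polynomial reduces to 0 (Buchberger's first criterion).
Every S-polynomial of the final basis reduces to 0, so we have a Gröbner basis.
Inter-reduce: drop elements whose leading term is divisible by another's, tail-reduce, and make monic.
Reduced Gröbner basis: {a + 1, b - 1, c - 2}.

Buchberger on the second generating set:
h_1 = 4b - 8c + 12, LT = b.
h_2 = b - 7c + 13, LT = b.
h_3 = 18ac + 6a + 129b - 90, LT = ac.

S(h_1,h_2): lcm = b. S = 5c - 10.
  leading term c: no divisor's leading term divides it; move 5c to the remainder.
  leading term 1: no divisor's leading term divides it; move -10 to the remainder.
  remainder 5c - 10 ≠ 0; add k_4 = 5c - 10 to the basis.

S(h_1,h_3): leading monomials are coprime, so the S-polynomial reduces to 0 (Buchberger's first criterion).
S(h_2,h_3): leading monomials are coprime, so the S-polynomial reduces to 0 (Buchberger's first criterion).
S(h_1,k_4): leading monomials are coprime, so the S-polynomial reduces to 0 (Buchberger's first criterion).
S(h_2,k_4): leading monomials are coprime, so the S-polynomial reduces to 0 (Buchberger's first criterion).
S(h_3,k_4): lcm = ac. S = \tfrac{7}{3}a + \tfrac{43}{6}b - 5.
  leading term a: no divisor's leading term divides it; move \tfrac{7}{3}a to the remainder.
  leading term b: subtract (\tfrac{43}{24})·h_1 from \tfrac{43}{6}b - 5 → \tfrac{43}{3}c - \tfrac{53}{2}
  leading term c: subtract (\tfrac{43}{15})·k_4 from \tfrac{43}{3}c - \tfrac{53}{2} → \tfrac{13}{6}
  leading term 1: no divisor's leading term divides it; move \tfrac{13}{6} to the remainder.
  remainder \tfrac{7}{3}a + \tfrac{13}{6} ≠ 0; add k_5 = \tfrac{7}{3}a + \tfrac{13}{6} to the basis.

S(h_1,k_5): leading monomials are coprime, so the S-polynomial reduces to 0 (Buchberger's first criterion).
S(h_2,k_5): leading monomials are coprime, so the S-polynomial reduces to 0 (Buchberger's first criterion).
S(h_3,k_5): lcm = ac. S = \tfrac{1}{3}a + \tfrac{43}{6}b - \tfrac{13}{14}c - 5.
  leading term a: subtract (\tfrac{1}{7})·k_5 from \tfrac{1}{3}a + \tfrac{43}{6}b - \tfrac{13}{14}c - 5 → \tfrac{43}{6}b - \tfrac{13}{14}c - \tfrac{223}{42}
  leading term b: subtract (\tfrac{43}{24})·h_1 from \tfrac{43}{6}b - \tfrac{13}{14}c - \tfrac{223}{42} → \tfrac{563}{42}c - \tfrac{563}{21}
  leading term c: subtract (\tfrac{563}{210})·k_4 from \tfrac{563}{42}c - \tfrac{563}{21} → 0
  remainder 0.

S(k_4,k_5): leading monomials are coprime, so the S-polynomial reduces to 0 (Buchberger's first criterion).
Every S-polynomial of the final basis reduces to 0, so we have a Gröbner basis.
Inter-reduce: drop elements whose leading term is divisible by another's, tail-reduce, and make monic.
Reduced Gröbner basis: {a + \tfrac{13}{14}, b - 1, c - 2}.

These differ, so the ideals are not equal.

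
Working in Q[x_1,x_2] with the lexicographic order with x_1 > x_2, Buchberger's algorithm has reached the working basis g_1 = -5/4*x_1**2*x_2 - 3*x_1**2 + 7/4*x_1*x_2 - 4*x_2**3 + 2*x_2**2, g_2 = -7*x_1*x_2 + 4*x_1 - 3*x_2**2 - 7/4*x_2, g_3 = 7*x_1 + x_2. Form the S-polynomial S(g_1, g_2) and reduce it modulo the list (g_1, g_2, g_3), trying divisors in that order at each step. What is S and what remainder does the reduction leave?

S(g_1, g_2) = 104/35*x_1**2 - 3/7*x_1*x_2**2 - 33/20*x_1*x_2 + 16/5*x_2**3 - 8/5*x_2**2; remainder on division = 829/245*x_2**3 - 1711/3430*x_2**2 + 29549/38416*x_2.

lcm(LM(g_1), LM(g_2)) = x_1**2*x_2.
S = (lcm/LT(g_1))·g_1 − (lcm/LT(g_2))·g_2 = 104/35*x_1**2 - 3/7*x_1*x_2**2 - 33/20*x_1*x_2 + 16/5*x_2**3 - 8/5*x_2**2.
Reduce S modulo (g_1, g_2, g_3) in that order:
  leading term x_1**2: subtract (104/245*x_1)·g_3 from 104/35*x_1**2 - 3/7*x_1*x_2**2 - 33/20*x_1*x_2 + 16/5*x_2**3 - 8/5*x_2**2 → -3/7*x_1*x_2**2 - 2033/980*x_1*x_2 + 16/5*x_2**3 - 8/5*x_2**2
  leading term x_1*x_2**2: subtract (3/49*x_2)·g_2 from -3/7*x_1*x_2**2 - 2033/980*x_1*x_2 + 16/5*x_2**3 - 8/5*x_2**2 → -2273/980*x_1*x_2 + 829/245*x_2**3 - 209/140*x_2**2
  leading term x_1*x_2: subtract (2273/6860)·g_2 from -2273/980*x_1*x_2 + 829/245*x_2**3 - 209/140*x_2**2 → -2273/1715*x_1 + 829/245*x_2**3 - 1711/3430*x_2**2 + 2273/3920*x_2
  leading term x_1: subtract (-2273/12005)·g_3 from -2273/1715*x_1 + 829/245*x_2**3 - 1711/3430*x_2**2 + 2273/3920*x_2 → 829/245*x_2**3 - 1711/3430*x_2**2 + 29549/38416*x_2
  leading term x_2**3: no divisor's leading term divides it; move 829/245*x_2**3 to the remainder.
  leading term x_2**2: no divisor's leading term divides it; move -1711/3430*x_2**2 to the remainder.
  leading term x_2: no divisor's leading term divides it; move 29549/38416*x_2 to the remainder.
The remainder 829/245*x_2**3 - 1711/3430*x_2**2 + 29549/38416*x_2 is nonzero, so it would be added as the next basis element.
This is the inner loop of Buchberger's algorithm — each nonzero remainder becomes a new basis element.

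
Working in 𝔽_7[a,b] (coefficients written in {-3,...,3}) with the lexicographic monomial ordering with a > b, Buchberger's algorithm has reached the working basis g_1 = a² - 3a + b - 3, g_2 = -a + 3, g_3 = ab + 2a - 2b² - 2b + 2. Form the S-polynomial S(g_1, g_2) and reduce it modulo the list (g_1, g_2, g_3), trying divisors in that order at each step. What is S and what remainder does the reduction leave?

S(g_1, g_2) = b - 3; remainder on division = b - 3.

lcm(LM(g_1), LM(g_2)) = a².
S = (lcm/LT(g_1))·g_1 − (lcm/LT(g_2))·g_2 = b - 3.
Reduce S modulo (g_1, g_2, g_3) in that order:
  leading term b: no divisor's leading term divides it; move b to the remainder.
  leading term 1: no divisor's leading term divides it; move -3 to the remainder.
The remainder b - 3 is nonzero, so it would be added as the next basis element.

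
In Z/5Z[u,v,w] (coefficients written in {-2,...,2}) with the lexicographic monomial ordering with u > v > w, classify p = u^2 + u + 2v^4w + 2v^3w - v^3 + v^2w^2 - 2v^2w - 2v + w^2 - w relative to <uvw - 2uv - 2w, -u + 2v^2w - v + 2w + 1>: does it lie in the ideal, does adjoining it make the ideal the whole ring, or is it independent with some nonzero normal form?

Adjoining u^2 + u + 2v^4w + 2v^3w - v^3 + v^2w^2 - 2v^2w - 2v + w^2 - w makes the ideal the whole ring: the system is inconsistent.

First compute the reduced Gröbner basis of I by Buchberger's algorithm.
f_1 = uvw - 2uv - 2w, LT = uvw.
f_2 = -u + 2v^2w - v + 2w + 1, LT = u.

S(f_1,f_2): lcm = uvw. S = -2uv + 2v^3w^2 - v^2w + 2vw^2 + vw - 2w.
  leading term uv: subtract (2v)·f_2 from -2uv + 2v^3w^2 - v^2w + 2vw^2 + vw - 2w → 2v^3w^2 + v^3w - v^2w + 2v^2 + 2vw^2 + 2vw - 2v - 2w
  leading term v^3w^2: no divisor's leading term divides it; move 2v^3w^2 to the remainder.
  leading term v^3w: no divisor's leading term divides it; move v^3w to the remainder.
  leading term v^2w: no divisor's leading term divides it; move -v^2w to the remainder.
  leading term v^2: no divisor's leading term divides it; move 2v^2 to the remainder.
  leading term vw^2: no divisor's leading term divides it; move 2vw^2 to the remainder.
  leading term vw: no divisor's leading term divides it; move 2vw to the remainder.
  leading term v: no divisor's leading term divides it; move -2v to the remainder.
  leading term w: no divisor's leading term divides it; move -2w to the remainder.
  remainder 2v^3w^2 + v^3w - v^2w + 2v^2 + 2vw^2 + 2vw - 2v - 2w ≠ 0; add h_3 = 2v^3w^2 + v^3w - v^2w + 2v^2 + 2vw^2 + 2vw - 2v - 2w to the basis.

The other S-polynomials (S(f_1,h_3), S(f_2,h_3)) all reduce to 0 modulo the current basis, so we have a Gröbner basis.
Inter-reduce: drop elements whose leading term is divisible by another's, tail-reduce, and make monic.
Reduced Gröbner basis: {u - 2v^2w + v - 2w - 1, v^3w^2 - 2v^3w + 2v^2w + v^2 + vw^2 + vw - v - w}.
Label its elements g_1 = u - 2v^2w + v - 2w - 1, g_2 = v^3w^2 - 2v^3w + 2v^2w + v^2 + vw^2 + vw - v - w.

Reduce p = u^2 + u + 2v^4w + 2v^3w - v^3 + v^2w^2 - 2v^2w - 2v + w^2 - w modulo G:
  leading term u^2: subtract (u)·g_1 from u^2 + u + 2v^4w + 2v^3w - v^3 + v^2w^2 - 2v^2w - 2v + w^2 - w → 2uv^2w - uv + 2uw + 2u + 2v^4w + 2v^3w - v^3 + v^2w^2 - 2v^2w - 2v + w^2 - w
  leading term uv^2w: subtract (2v^2w)·g_1 from 2uv^2w - uv + 2uw + 2u + 2v^4w + 2v^3w - v^3 + v^2w^2 - 2v^2w - 2v + w^2 - w → -uv + 2uw + 2u - v^4w^2 + 2v^4w - v^3 - 2v + w^2 - w
  leading term uv: subtract (-v)·g_1 from -uv + 2uw + 2u - v^4w^2 + 2v^4w - v^3 - 2v + w^2 - w → 2uw + 2u - v^4w^2 + 2v^4w - 2v^3w - v^3 + v^2 - 2vw + 2v + w^2 - w
  leading term uw: subtract (2w)·g_1 from 2uw + 2u - v^4w^2 + 2v^4w - 2v^3w - v^3 + v^2 - 2vw + 2v + w^2 - w → 2u - v^4w^2 + 2v^4w - 2v^3w - v^3 - v^2w^2 + v^2 + vw + 2v + w
  leading term u: subtract (2)·g_1 from 2u - v^4w^2 + 2v^4w - 2v^3w - v^3 - v^2w^2 + v^2 + vw + 2v + w → -v^4w^2 + 2v^4w - 2v^3w - v^3 - v^2w^2 - v^2w + v^2 + vw + 2
  leading term v^4w^2: subtract (-v)·g_2 from -v^4w^2 + 2v^4w - 2v^3w - v^3 - v^2w^2 - v^2w + v^2 + vw + 2 → 2
  leading term 1: no divisor's leading term divides it; move 2 to the remainder.
  normal form = 2.
The normal form is nonzero, so p ∉ I. Since p minus its normal form lies in I, I + (p) = I + (r) where r = 2; decide whether this ideal is the whole ring.
Here r = 2 is a nonzero constant, hence a unit: 1 ∈ I + (p), the Gröbner basis of I + (p) is {1}, and the enlarged system has no common solution — adjoining p is inconsistent.

Ideal membership is decidable via reduction modulo a Gröbner basis.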